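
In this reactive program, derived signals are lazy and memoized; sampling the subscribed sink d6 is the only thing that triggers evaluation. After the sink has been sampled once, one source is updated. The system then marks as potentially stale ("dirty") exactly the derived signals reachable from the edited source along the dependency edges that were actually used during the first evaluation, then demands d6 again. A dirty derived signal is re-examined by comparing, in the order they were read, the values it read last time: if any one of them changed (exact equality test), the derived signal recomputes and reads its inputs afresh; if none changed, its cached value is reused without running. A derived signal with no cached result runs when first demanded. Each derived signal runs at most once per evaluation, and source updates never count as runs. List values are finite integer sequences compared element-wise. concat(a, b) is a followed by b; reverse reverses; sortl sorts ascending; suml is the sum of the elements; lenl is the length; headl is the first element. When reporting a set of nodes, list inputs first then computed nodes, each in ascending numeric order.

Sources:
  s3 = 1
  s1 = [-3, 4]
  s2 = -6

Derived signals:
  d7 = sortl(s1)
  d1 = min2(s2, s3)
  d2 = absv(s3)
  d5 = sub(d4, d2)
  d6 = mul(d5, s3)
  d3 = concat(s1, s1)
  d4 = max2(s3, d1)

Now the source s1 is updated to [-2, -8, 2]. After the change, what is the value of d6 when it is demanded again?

Demanding d6 again yields 0.
Note the shortcut — s1 feeds only undemanded nodes, so no recomputation happens.

First demand of the output computes:
  d1 = min2(-6, 1) = -6
  d2 = absv(1) = 1
  d4 = max2(1, -6) = 1
  d5 = sub(1, 1) = 0
  d6 = mul(0, 1) = 0

After the edit, cleaning proceeds:
  s1 only reaches undemanded nodes; the second demand re-runs nothing.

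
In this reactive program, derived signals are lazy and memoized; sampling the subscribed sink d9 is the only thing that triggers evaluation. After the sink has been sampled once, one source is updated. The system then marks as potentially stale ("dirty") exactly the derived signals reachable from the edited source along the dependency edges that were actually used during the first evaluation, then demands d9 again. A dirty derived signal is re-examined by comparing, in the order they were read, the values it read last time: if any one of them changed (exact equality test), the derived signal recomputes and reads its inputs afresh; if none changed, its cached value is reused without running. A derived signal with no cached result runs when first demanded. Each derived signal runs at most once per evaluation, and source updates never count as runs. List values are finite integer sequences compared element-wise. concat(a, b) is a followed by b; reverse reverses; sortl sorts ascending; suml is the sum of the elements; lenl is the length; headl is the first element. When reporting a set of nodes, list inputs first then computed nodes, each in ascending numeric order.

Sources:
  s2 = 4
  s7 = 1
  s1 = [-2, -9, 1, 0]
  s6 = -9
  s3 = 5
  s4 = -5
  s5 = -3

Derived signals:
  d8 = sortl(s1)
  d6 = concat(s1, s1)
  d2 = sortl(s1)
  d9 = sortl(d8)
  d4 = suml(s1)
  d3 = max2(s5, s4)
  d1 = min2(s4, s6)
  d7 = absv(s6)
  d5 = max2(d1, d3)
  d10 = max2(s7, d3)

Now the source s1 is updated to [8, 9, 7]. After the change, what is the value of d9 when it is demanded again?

First demand of the output computes:
  d8 = sortl([-2, -9, 1, 0]) = [-9, -2, 0, 1]
  d9 = sortl([-9, -2, 0, 1]) = [-9, -2, 0, 1]

After the edit, cleaning proceeds:
  d8: a read changed (s1 [-2, -9, 1, 0]->[8, 9, 7]) — executes, giving [7, 8, 9].
  d9: a read changed (d8 [-9, -2, 0, 1]->[7, 8, 9]) — executes, giving [7, 8, 9].

Demanding d9 again yields [7, 8, 9].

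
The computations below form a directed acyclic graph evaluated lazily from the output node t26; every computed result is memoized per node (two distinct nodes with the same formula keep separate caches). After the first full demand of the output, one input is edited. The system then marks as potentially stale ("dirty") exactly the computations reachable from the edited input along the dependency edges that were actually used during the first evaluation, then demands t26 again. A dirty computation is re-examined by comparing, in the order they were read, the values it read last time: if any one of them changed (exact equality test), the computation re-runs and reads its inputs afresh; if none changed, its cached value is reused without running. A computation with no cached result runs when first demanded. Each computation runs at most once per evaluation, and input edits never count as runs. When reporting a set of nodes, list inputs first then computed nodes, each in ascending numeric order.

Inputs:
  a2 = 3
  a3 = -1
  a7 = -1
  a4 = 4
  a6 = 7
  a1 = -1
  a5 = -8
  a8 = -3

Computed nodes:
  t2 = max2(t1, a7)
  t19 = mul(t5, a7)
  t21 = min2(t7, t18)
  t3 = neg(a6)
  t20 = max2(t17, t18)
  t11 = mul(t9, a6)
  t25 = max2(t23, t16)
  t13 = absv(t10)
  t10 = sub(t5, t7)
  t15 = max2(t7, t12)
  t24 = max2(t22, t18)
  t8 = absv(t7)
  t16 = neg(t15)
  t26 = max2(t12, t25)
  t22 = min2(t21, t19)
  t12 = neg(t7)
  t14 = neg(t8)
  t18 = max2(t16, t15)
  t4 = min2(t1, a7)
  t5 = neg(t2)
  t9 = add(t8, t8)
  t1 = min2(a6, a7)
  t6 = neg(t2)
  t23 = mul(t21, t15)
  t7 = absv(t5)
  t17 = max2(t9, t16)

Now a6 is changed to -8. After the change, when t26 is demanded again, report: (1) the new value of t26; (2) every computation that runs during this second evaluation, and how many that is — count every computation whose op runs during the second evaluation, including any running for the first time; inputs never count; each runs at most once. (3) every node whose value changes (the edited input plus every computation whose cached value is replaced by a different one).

Demanding t26 again yields 1.
2 computations run: t1, t2.
The nodes whose values change: a6, t1.
Note the absorption at t2: it re-runs yet its value is the same, leaving the output's value untouched.

First demand of the output computes:
  t1 = min2(7, -1) = -1
  t2 = max2(-1, -1) = -1
  t5 = neg(-1) = 1
  t7 = absv(1) = 1
  t12 = neg(1) = -1
  t15 = max2(1, -1) = 1
  t16 = neg(1) = -1
  t18 = max2(-1, 1) = 1
  t21 = min2(1, 1) = 1
  t23 = mul(1, 1) = 1
  t25 = max2(1, -1) = 1
  t26 = max2(-1, 1) = 1

After the edit, cleaning proceeds:
  t1: a read changed (a6 7->-8) — executes, giving -8.
  t2: a read changed (t1 -1->-8) — executes, giving -1 — identical to its old value.
  t5: dirty, but its reads are unchanged (t2 unchanged); cached 1 stands.
  t7: dirty, but its reads are unchanged (t5 unchanged); cached 1 stands.
  t12: dirty, but its reads are unchanged (t7 unchanged); cached -1 stands.
  t15: dirty, but its reads are unchanged (t7 unchanged, t12 unchanged); cached 1 stands.
  t16: dirty, but its reads are unchanged (t15 unchanged); cached -1 stands.
  t18: dirty, but its reads are unchanged (t16 unchanged, t15 unchanged); cached 1 stands.
  t21: dirty, but its reads are unchanged (t7 unchanged, t18 unchanged); cached 1 stands.
  t23: dirty, but its reads are unchanged (t21 unchanged, t15 unchanged); cached 1 stands.
  t25: dirty, but its reads are unchanged (t23 unchanged, t16 unchanged); cached 1 stands.
  t26: dirty, but its reads are unchanged (t12 unchanged, t25 unchanged); cached 1 stands.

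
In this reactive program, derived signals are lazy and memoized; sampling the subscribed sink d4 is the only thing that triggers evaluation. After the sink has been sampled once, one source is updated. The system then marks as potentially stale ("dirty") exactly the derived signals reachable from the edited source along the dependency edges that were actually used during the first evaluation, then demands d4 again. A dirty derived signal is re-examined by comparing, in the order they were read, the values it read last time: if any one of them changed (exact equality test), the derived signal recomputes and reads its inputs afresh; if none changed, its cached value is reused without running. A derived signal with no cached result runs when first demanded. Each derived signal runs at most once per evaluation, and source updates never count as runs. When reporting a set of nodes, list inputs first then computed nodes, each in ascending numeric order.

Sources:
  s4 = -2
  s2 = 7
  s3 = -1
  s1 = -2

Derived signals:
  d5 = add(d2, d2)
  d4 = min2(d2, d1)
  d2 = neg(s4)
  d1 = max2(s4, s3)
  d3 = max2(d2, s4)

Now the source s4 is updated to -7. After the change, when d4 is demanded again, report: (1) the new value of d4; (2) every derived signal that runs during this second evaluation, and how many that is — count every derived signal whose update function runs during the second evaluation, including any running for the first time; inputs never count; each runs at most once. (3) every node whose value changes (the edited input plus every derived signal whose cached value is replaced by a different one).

Demanding d4 again yields -1.
3 derived signals run: d1, d2, d4.
The nodes whose values change: s4, d2.

First demand of the output computes:
  d1 = max2(-2, -1) = -1
  d2 = neg(-2) = 2
  d4 = min2(2, -1) = -1

After the edit, cleaning proceeds:
  d1: a read changed (s4 -2->-7) — executes, giving -1 — identical to its old value.
  d2: a read changed (s4 -2->-7) — executes, giving 7.
  d4: a read changed (d2 2->7) — executes, giving -1 — identical to its old value.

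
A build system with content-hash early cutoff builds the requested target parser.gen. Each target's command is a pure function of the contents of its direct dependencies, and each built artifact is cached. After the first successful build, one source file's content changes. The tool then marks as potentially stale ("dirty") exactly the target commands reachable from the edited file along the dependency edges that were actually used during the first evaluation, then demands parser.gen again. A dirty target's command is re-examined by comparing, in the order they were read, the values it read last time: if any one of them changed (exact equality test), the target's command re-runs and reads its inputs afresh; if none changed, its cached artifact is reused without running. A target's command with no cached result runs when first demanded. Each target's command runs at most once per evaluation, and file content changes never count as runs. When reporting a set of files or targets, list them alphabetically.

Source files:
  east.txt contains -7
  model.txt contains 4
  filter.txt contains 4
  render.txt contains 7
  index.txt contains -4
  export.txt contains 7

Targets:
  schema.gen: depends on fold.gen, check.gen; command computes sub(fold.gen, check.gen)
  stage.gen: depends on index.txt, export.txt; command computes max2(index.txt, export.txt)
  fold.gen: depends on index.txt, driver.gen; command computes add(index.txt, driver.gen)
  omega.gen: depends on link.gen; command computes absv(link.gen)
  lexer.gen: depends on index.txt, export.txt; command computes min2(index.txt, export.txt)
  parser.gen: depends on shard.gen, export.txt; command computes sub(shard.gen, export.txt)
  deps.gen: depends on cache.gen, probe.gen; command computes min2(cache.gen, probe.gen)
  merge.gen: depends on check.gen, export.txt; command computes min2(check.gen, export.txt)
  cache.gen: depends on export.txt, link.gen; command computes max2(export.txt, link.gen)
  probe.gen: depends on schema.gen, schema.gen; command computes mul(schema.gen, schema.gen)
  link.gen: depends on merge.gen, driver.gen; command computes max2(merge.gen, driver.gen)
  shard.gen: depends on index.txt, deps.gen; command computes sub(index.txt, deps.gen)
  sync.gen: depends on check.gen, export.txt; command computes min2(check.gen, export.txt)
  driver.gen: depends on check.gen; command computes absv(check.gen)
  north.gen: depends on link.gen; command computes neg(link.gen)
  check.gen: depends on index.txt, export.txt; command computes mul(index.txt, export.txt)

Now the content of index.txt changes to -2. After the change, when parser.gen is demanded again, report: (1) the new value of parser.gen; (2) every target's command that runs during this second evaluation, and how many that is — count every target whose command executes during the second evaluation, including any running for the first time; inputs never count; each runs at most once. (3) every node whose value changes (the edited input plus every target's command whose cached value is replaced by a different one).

First evaluation (everything demanded from the output):
  check.gen = mul(-4, 7) = -28
  driver.gen = absv(-28) = 28
  fold.gen = add(-4, 28) = 24
  merge.gen = min2(-28, 7) = -28
  link.gen = max2(-28, 28) = 28
  cache.gen = max2(7, 28) = 28
  schema.gen = sub(24, -28) = 52
  probe.gen = mul(52, 52) = 2704
  deps.gen = min2(28, 2704) = 28
  shard.gen = sub(-4, 28) = -32
  parser.gen = sub(-32, 7) = -39

Propagation after the edit:
  check.gen: runs — index.txt -4->-2; result -14.
  driver.gen: runs — check.gen -28->-14; result 14.
  fold.gen: runs — index.txt -4->-2; driver.gen 28->14; result 12.
  merge.gen: runs — check.gen -28->-14; result -14.
  link.gen: runs — merge.gen -28->-14; driver.gen 28->14; result 14.
  cache.gen: runs — link.gen 28->14; result 14.
  schema.gen: runs — fold.gen 24->12; check.gen -28->-14; result 26.
  probe.gen: runs — schema.gen 52->26; schema.gen 52->26; result 676.
  deps.gen: runs — cache.gen 28->14; probe.gen 2704->676; result 14.
  shard.gen: runs — index.txt -4->-2; deps.gen 28->14; result -16.
  parser.gen: runs — shard.gen -32->-16; result -23.

New value of parser.gen: -23.
Target commands that run: cache.gen, check.gen, deps.gen, driver.gen, fold.gen, link.gen, merge.gen, parser.gen, probe.gen, schema.gen, shard.gen — 11 in total.
Values that change: cache.gen, check.gen, deps.gen, driver.gen, fold.gen, index.txt, link.gen, merge.gen, parser.gen, probe.gen, schema.gen, shard.gen.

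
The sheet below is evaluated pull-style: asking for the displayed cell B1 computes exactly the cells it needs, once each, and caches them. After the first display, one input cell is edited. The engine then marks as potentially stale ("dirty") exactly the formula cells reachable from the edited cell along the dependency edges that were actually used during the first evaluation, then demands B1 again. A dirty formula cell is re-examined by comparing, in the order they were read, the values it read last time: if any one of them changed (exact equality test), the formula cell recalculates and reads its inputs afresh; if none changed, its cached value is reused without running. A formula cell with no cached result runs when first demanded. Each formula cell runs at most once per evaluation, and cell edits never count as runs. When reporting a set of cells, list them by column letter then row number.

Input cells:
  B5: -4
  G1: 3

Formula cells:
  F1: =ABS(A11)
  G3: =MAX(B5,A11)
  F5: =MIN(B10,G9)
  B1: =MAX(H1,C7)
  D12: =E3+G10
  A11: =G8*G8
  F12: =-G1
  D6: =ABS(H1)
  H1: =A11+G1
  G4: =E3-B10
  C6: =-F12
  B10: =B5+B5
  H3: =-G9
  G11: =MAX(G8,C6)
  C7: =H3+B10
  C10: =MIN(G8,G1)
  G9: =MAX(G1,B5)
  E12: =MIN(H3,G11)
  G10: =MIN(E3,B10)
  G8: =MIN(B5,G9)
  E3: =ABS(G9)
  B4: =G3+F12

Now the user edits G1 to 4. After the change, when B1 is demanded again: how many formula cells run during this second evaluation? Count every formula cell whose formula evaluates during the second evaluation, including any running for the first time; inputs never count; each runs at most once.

First demand of the output computes:
  B10 = -4 + -4 = -8
  G9 = MAX(3, -4) = 3
  G8 = MIN(-4, 3) = -4
  A11 = -4 * -4 = 16
  H1 = 16 + 3 = 19
  H3 = -(3) = -3
  C7 = -3 + -8 = -11
  B1 = MAX(19, -11) = 19

After the edit, cleaning proceeds:
  G9: a read changed (G1 3->4) — executes, giving 4.
  G8: a read changed (G9 3->4) — executes, giving -4 — identical to its old value.
  A11: dirty, but its reads are unchanged (G8 unchanged, G8 unchanged); cached 16 stands.
  H1: a read changed (G1 3->4) — executes, giving 20.
  H3: a read changed (G9 3->4) — executes, giving -4.
  C7: a read changed (H3 -3->-4) — executes, giving -12.
  B1: a read changed (H1 19->20; C7 -11->-12) — executes, giving 20.

Note where the cutoff bites: A11 is checked, finds nothing changed, and keeps its cache.

6 formula cells run: B1, C7, G8, G9, H1, H3.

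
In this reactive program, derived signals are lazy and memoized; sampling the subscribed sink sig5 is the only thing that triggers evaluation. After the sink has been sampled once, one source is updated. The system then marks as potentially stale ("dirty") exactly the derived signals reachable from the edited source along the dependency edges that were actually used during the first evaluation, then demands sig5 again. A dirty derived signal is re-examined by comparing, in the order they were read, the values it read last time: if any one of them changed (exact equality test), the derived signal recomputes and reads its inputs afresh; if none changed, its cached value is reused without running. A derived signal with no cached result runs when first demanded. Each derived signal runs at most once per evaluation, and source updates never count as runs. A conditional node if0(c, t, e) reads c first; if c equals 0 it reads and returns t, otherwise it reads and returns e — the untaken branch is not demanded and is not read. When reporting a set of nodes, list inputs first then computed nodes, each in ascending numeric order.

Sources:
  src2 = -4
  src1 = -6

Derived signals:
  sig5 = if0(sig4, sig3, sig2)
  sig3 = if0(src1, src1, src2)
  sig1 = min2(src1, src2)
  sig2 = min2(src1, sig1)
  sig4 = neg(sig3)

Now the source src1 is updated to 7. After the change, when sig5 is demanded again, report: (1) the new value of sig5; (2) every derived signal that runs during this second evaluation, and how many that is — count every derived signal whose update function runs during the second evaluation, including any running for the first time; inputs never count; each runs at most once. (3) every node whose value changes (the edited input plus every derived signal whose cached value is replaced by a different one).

Demanding sig5 again yields -4.
4 derived signals run: sig1, sig2, sig3, sig5.
The nodes whose values change: src1, sig1, sig2, sig5.
Note where the cutoff bites: sig4 is checked, finds nothing changed, and keeps its cache.

First demand of the output computes:
  sig1 = min2(-6, -4) = -6
  sig2 = min2(-6, -6) = -6
  sig3 = if0(src1=-6 -> else branch src2) = -4
  sig4 = neg(-4) = 4
  sig5 = if0(sig4=4 -> else branch sig2) = -6

After the edit, cleaning proceeds:
  sig1: a read changed (src1 -6->7) — executes, giving -4.
  sig2: a read changed (src1 -6->7; sig1 -6->-4) — executes, giving -4.
  sig3: a read changed (src1 -6->7) — executes, giving -4 — identical to its old value.
  sig4: dirty, but its reads are unchanged (sig3 unchanged); cached 4 stands.
  sig5: a read changed (sig2 -6->-4) — executes, giving -4.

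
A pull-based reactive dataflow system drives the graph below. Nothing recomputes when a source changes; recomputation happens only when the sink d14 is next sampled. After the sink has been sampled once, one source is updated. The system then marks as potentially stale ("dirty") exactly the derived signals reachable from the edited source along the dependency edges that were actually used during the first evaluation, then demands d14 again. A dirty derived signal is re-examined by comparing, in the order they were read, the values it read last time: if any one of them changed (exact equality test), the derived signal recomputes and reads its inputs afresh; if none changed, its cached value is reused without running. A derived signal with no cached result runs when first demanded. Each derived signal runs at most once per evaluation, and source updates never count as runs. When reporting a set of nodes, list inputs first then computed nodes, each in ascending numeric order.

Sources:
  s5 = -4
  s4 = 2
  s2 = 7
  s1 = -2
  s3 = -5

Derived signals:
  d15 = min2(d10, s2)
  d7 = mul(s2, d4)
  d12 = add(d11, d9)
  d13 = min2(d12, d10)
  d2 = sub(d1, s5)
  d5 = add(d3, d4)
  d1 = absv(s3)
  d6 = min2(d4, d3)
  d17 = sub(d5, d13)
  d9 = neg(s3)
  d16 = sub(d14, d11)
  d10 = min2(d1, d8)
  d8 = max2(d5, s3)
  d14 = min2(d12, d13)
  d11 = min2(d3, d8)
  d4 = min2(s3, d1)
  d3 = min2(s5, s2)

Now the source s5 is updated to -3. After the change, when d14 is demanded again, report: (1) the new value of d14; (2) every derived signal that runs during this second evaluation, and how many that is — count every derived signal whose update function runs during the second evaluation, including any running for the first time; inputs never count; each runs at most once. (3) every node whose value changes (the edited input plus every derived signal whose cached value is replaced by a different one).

New value of d14: -5.
Derived signals that run: d3, d5, d8, d11 — 4 in total.
Values that change: s5, d3, d5.
Key observation: the cutoff stops propagation at d10 — its inputs' values are unchanged, so it reuses its cache.

First evaluation (everything demanded from the output):
  d1 = absv(-5) = 5
  d3 = min2(-4, 7) = -4
  d4 = min2(-5, 5) = -5
  d5 = add(-4, -5) = -9
  d8 = max2(-9, -5) = -5
  d9 = neg(-5) = 5
  d10 = min2(5, -5) = -5
  d11 = min2(-4, -5) = -5
  d12 = add(-5, 5) = 0
  d13 = min2(0, -5) = -5
  d14 = min2(0, -5) = -5

Propagation after the edit:
  d3: runs — s5 -4->-3; result -3.
  d5: runs — d3 -4->-3; result -8.
  d8: runs — d5 -9->-8; result -5 (same value as before).
  d10: checked — values it read are unchanged (d1 unchanged, d8 unchanged); reused cached -5 without running.
  d11: runs — d3 -4->-3; result -5 (same value as before).
  d12: checked — values it read are unchanged (d11 unchanged, d9 unchanged); reused cached 0 without running.
  d13: checked — values it read are unchanged (d12 unchanged, d10 unchanged); reused cached -5 without running.
  d14: checked — values it read are unchanged (d12 unchanged, d13 unchanged); reused cached -5 without running.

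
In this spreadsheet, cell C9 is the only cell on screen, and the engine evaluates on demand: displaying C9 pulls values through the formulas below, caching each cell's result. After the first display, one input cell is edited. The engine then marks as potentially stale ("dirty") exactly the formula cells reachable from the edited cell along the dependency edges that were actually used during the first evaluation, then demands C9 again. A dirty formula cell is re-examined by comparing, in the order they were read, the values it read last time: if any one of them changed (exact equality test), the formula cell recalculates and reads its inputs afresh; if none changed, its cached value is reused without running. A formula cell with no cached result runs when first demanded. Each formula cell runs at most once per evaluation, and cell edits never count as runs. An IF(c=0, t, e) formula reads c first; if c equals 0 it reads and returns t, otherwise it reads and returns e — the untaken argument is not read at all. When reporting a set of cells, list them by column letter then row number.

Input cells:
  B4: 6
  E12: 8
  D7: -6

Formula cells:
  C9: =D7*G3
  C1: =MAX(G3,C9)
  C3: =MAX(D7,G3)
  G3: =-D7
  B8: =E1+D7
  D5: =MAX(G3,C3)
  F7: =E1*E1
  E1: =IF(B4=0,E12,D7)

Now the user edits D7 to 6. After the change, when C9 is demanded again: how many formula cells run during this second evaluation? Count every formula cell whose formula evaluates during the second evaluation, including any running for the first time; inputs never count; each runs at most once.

Run set: C9, G3 (2 run).

Initial pass — values computed on the first demand:
  G3 = -(-6) = 6
  C9 = -6 * 6 = -36

Second demand — change propagation:
  G3: re-runs because D7 -6->6; new result -6.
  C9: re-runs because D7 -6->6; G3 6->-6; new result -36 (unchanged).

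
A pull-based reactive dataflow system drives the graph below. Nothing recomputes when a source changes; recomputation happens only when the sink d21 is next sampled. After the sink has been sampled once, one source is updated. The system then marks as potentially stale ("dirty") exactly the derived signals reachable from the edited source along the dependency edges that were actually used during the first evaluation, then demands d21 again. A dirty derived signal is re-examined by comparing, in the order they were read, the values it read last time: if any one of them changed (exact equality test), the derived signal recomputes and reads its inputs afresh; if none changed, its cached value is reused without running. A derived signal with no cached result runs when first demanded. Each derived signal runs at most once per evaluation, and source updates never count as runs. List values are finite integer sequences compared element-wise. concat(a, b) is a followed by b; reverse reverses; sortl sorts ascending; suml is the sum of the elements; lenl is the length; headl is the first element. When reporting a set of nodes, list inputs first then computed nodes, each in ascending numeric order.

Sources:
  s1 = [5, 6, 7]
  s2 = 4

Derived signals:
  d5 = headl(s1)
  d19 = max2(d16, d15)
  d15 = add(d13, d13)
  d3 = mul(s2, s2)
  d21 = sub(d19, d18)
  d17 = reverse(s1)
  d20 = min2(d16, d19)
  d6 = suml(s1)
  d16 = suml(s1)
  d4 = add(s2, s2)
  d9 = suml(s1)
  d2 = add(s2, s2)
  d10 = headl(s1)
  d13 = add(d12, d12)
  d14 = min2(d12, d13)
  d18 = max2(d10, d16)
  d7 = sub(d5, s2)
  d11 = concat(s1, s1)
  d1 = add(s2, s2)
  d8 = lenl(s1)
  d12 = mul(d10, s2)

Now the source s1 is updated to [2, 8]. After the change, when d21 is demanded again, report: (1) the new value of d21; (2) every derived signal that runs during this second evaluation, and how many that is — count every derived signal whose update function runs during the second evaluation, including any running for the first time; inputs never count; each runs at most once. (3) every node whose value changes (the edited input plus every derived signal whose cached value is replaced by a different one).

New value of d21: 22.
Derived signals that run: d10, d12, d13, d15, d16, d18, d19, d21 — 8 in total.
Values that change: s1, d10, d12, d13, d15, d16, d18, d19, d21.

First evaluation (everything demanded from the output):
  d10 = headl([5, 6, 7]) = 5
  d12 = mul(5, 4) = 20
  d13 = add(20, 20) = 40
  d15 = add(40, 40) = 80
  d16 = suml([5, 6, 7]) = 18
  d18 = max2(5, 18) = 18
  d19 = max2(18, 80) = 80
  d21 = sub(80, 18) = 62

Propagation after the edit:
  d10: runs — s1 [5, 6, 7]->[2, 8]; result 2.
  d12: runs — d10 5->2; result 8.
  d13: runs — d12 20->8; d12 20->8; result 16.
  d15: runs — d13 40->16; d13 40->16; result 32.
  d16: runs — s1 [5, 6, 7]->[2, 8]; result 10.
  d18: runs — d10 5->2; d16 18->10; result 10.
  d19: runs — d16 18->10; d15 80->32; result 32.
  d21: runs — d19 80->32; d18 18->10; result 22.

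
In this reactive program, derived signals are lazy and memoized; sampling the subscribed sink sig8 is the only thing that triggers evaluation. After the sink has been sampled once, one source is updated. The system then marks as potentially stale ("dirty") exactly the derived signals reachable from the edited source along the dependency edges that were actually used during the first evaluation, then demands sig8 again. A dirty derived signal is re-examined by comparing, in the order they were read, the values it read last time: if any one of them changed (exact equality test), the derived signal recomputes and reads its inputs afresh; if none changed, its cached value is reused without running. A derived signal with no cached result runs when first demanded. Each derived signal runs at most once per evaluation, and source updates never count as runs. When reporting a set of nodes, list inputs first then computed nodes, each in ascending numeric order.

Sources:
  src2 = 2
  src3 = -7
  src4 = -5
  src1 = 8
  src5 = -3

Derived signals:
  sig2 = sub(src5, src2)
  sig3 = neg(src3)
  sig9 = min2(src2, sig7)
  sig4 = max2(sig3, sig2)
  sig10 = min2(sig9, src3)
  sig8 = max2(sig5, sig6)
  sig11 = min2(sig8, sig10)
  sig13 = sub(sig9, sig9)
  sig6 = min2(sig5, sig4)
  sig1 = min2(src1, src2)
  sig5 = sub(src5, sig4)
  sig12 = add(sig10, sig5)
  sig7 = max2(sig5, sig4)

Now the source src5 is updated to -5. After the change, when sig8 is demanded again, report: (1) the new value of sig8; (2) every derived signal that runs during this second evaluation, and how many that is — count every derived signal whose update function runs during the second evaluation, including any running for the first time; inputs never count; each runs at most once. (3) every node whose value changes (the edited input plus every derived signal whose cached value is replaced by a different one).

Demanding sig8 again yields -12.
5 derived signals run: sig2, sig4, sig5, sig6, sig8.
The nodes whose values change: src5, sig2, sig5, sig6, sig8.

First demand of the output computes:
  sig2 = sub(-3, 2) = -5
  sig3 = neg(-7) = 7
  sig4 = max2(7, -5) = 7
  sig5 = sub(-3, 7) = -10
  sig6 = min2(-10, 7) = -10
  sig8 = max2(-10, -10) = -10

After the edit, cleaning proceeds:
  sig2: a read changed (src5 -3->-5) — executes, giving -7.
  sig4: a read changed (sig2 -5->-7) — executes, giving 7 — identical to its old value.
  sig5: a read changed (src5 -3->-5) — executes, giving -12.
  sig6: a read changed (sig5 -10->-12) — executes, giving -12.
  sig8: a read changed (sig5 -10->-12; sig6 -10->-12) — executes, giving -12.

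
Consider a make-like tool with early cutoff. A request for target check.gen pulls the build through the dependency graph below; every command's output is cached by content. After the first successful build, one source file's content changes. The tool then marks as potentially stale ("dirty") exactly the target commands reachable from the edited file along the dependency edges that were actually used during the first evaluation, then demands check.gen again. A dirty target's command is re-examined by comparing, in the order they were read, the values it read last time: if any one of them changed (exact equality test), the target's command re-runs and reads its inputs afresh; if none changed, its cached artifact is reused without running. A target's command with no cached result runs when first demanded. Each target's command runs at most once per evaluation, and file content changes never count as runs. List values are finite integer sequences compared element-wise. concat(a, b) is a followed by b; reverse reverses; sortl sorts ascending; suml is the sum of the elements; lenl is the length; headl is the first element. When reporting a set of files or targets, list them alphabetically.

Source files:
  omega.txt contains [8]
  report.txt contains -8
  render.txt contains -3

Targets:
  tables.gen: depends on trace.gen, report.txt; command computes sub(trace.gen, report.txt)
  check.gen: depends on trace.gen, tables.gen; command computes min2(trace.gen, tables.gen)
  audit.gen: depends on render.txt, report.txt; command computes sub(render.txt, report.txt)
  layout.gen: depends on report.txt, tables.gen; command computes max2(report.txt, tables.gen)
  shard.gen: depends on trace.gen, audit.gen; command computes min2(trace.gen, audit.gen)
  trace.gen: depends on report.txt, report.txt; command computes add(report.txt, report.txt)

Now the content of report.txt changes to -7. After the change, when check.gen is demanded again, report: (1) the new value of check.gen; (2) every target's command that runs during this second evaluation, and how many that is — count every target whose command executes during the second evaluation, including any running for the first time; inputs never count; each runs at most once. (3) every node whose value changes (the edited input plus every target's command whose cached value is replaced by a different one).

First demand of the output computes:
  trace.gen = add(-8, -8) = -16
  tables.gen = sub(-16, -8) = -8
  check.gen = min2(-16, -8) = -16

After the edit, cleaning proceeds:
  trace.gen: a read changed (report.txt -8->-7; report.txt -8->-7) — executes, giving -14.
  tables.gen: a read changed (trace.gen -16->-14; report.txt -8->-7) — executes, giving -7.
  check.gen: a read changed (trace.gen -16->-14; tables.gen -8->-7) — executes, giving -14.

Demanding check.gen again yields -14.
3 target commands run: check.gen, tables.gen, trace.gen.
The nodes whose values change: check.gen, report.txt, tables.gen, trace.gen.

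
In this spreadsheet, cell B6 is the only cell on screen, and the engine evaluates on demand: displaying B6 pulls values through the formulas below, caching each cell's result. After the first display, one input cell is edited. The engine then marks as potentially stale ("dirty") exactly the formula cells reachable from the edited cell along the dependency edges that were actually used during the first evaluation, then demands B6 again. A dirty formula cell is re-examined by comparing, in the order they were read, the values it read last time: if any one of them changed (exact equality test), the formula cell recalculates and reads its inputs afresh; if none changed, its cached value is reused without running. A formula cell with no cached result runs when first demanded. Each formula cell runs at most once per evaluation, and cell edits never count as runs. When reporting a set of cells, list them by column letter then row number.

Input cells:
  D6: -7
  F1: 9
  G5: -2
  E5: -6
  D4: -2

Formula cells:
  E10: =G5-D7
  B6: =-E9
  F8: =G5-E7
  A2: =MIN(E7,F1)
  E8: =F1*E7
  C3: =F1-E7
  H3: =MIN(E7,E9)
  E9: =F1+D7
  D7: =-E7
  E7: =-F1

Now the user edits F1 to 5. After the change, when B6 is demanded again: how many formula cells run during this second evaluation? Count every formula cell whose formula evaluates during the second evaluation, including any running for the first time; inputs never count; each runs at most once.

Run set: B6, D7, E7, E9 (4 run).

Initial pass — values computed on the first demand:
  E7 = -(9) = -9
  D7 = -(-9) = 9
  E9 = 9 + 9 = 18
  B6 = -(18) = -18

Second demand — change propagation:
  E7: re-runs because F1 9->5; new result -5.
  D7: re-runs because E7 -9->-5; new result 5.
  E9: re-runs because F1 9->5; D7 9->5; new result 10.
  B6: re-runs because E9 18->10; new result -10.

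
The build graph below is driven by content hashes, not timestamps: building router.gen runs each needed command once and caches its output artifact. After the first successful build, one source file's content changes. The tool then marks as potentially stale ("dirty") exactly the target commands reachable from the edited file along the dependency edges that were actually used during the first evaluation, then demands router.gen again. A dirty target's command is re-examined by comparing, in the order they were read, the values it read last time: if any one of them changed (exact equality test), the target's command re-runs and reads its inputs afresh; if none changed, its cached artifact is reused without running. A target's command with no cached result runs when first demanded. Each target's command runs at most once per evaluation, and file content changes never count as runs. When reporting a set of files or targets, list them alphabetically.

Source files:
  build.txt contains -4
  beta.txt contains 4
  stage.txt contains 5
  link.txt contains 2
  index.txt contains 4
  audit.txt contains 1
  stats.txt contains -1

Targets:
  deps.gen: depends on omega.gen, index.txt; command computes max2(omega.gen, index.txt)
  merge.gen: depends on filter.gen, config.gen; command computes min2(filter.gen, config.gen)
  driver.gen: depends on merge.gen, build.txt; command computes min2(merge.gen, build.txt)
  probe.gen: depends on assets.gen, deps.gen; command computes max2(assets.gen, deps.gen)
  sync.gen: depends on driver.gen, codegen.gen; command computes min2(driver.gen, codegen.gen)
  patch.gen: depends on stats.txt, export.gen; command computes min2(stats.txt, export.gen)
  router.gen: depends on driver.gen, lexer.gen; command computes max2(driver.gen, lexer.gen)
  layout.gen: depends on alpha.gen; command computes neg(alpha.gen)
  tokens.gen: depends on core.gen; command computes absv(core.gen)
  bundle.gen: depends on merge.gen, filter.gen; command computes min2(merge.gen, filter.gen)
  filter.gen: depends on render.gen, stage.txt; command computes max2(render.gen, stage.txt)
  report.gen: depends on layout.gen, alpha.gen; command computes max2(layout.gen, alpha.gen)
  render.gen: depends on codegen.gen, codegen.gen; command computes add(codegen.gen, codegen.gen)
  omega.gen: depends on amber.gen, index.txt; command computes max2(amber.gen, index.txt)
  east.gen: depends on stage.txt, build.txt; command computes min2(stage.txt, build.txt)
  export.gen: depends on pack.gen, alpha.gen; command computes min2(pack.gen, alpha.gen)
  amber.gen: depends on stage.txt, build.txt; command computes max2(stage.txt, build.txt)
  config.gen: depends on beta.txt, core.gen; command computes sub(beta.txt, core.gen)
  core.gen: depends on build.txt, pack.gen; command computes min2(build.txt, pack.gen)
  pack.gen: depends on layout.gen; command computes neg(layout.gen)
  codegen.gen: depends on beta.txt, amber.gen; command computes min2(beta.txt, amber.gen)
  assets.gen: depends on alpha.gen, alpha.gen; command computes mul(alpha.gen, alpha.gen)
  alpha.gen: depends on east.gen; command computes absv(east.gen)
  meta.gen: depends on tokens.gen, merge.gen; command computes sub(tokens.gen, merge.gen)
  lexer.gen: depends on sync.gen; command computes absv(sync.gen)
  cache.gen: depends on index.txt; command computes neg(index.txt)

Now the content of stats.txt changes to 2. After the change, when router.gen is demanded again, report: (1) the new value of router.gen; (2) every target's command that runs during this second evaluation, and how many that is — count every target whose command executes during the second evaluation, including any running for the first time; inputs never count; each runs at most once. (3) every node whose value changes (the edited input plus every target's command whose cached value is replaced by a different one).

router.gen now evaluates to 4.
Run set: none (0 run).
Changed values: stats.txt.
The important point: nothing the output needs ever reads stats.txt, so the edit is invisible to it.

Initial pass — values computed on the first demand:
  amber.gen = max2(5, -4) = 5
  codegen.gen = min2(4, 5) = 4
  east.gen = min2(5, -4) = -4
  alpha.gen = absv(-4) = 4
  layout.gen = neg(4) = -4
  pack.gen = neg(-4) = 4
  core.gen = min2(-4, 4) = -4
  config.gen = sub(4, -4) = 8
  render.gen = add(4, 4) = 8
  filter.gen = max2(8, 5) = 8
  merge.gen = min2(8, 8) = 8
  driver.gen = min2(8, -4) = -4
  sync.gen = min2(-4, 4) = -4
  lexer.gen = absv(-4) = 4
  router.gen = max2(-4, 4) = 4

Second demand — change propagation:
  no demanded computation ever read stats.txt, so the edit dirties nothing and nothing runs.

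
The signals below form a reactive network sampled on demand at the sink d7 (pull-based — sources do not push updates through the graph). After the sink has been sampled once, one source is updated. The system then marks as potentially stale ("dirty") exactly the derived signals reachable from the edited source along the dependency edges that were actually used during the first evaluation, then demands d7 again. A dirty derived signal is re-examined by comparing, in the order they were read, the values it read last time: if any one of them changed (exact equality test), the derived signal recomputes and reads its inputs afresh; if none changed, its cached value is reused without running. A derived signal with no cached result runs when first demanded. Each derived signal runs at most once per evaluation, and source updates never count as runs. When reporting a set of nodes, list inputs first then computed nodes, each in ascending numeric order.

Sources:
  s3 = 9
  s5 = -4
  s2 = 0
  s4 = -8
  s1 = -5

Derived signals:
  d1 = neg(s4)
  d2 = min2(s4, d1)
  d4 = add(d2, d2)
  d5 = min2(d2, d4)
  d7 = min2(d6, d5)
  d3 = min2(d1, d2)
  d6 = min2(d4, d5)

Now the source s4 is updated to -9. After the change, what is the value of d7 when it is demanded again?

d7 now evaluates to -18.

Initial pass — values computed on the first demand:
  d1 = neg(-8) = 8
  d2 = min2(-8, 8) = -8
  d4 = add(-8, -8) = -16
  d5 = min2(-8, -16) = -16
  d6 = min2(-16, -16) = -16
  d7 = min2(-16, -16) = -16

Second demand — change propagation:
  d1: re-runs because s4 -8->-9; new result 9.
  d2: re-runs because s4 -8->-9; d1 8->9; new result -9.
  d4: re-runs because d2 -8->-9; d2 -8->-9; new result -18.
  d5: re-runs because d2 -8->-9; d4 -16->-18; new result -18.
  d6: re-runs because d4 -16->-18; d5 -16->-18; new result -18.
  d7: re-runs because d6 -16->-18; d5 -16->-18; new result -18.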